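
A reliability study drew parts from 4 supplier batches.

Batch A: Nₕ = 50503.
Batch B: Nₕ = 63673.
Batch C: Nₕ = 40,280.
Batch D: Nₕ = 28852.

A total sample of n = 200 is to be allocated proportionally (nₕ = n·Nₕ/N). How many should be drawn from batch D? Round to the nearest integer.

31

Share of batch D = 28852/183308 = 0.15740.
Allocate 200 × 0.15740 = 31.479... → 31.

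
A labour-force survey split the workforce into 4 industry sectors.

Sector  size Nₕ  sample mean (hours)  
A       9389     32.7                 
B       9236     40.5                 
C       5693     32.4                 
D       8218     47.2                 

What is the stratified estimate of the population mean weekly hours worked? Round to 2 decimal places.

38.52

N = 9389 + 9236 + 5693 + 8218 = 32536.
Overall mean = Σ (Nₕ/N)·x̄ₕ — weight by population share, not a simple average.
Σ Nₕx̄ₕ = 9389·32.7 + 9236·40.5 + 5693·32.4 + 8218·47.2 = 307020.3 + 374058 + 184453.2 + 387889.6 = 1253421.1.
Divide by N: 1253421.1 / 32536 = 38.5241... → 38.52.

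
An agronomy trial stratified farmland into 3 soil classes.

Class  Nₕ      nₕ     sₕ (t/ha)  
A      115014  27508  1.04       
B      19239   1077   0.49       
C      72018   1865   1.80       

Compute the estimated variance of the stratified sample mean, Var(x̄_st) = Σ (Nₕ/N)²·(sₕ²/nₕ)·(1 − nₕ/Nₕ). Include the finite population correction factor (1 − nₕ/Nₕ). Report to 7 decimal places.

N = 206271. Term for each stratum: Wₕ²sₕ²/nₕ·(1−nₕ/Nₕ).
Var(x̄_st) = 0.0000093008 + 0.0000018308 + 0.0002062895 = 0.0002174211 → 0.0002174.

0.0002174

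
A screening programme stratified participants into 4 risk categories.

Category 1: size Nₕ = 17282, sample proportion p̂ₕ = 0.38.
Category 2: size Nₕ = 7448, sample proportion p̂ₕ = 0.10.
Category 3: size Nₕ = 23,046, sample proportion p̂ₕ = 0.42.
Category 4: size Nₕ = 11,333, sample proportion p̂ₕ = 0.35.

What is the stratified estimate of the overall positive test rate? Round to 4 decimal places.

Wₕ = Nₕ/N with N = 59109: 0.2924, 0.1260, 0.3899, 0.1917.
p̂_st = 0.2924·0.38 + 0.1260·0.10 + 0.3899·0.42 + 0.1917·0.35 ≈ 0.354562... → 0.3546.

0.3546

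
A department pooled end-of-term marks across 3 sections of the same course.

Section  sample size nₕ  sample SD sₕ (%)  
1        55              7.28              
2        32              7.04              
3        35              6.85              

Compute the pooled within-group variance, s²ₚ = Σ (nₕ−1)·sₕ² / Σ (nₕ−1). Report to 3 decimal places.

1: (55−1)·7.28² = 54·52.9984 = 2861.9136
2: (32−1)·7.04² = 31·49.5616 = 1536.4096
3: (35−1)·6.85² = 34·46.9225 = 1595.365
Numerator = 5993.6882; denominator = Σ(nₕ−1) = 119.
s²ₚ = 5993.6882/119 = 50.36713... → 50.367.

50.367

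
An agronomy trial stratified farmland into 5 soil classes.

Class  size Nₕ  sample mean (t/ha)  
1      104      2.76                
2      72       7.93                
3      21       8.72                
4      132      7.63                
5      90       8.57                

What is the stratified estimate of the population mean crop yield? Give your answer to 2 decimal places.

N = 104 + 72 + 21 + 132 + 90 = 419.
Overall mean = Σ (Nₕ/N)·x̄ₕ — weight by population share, not a simple average.
Σ Nₕx̄ₕ = 104·2.76 + 72·7.93 + 21·8.72 + 132·7.63 + 90·8.57 = 287.04 + 570.96 + 183.12 + 1007.16 + 771.3 = 2819.58.
Divide by N: 2819.58 / 419 = 6.7293... → 6.73.

6.73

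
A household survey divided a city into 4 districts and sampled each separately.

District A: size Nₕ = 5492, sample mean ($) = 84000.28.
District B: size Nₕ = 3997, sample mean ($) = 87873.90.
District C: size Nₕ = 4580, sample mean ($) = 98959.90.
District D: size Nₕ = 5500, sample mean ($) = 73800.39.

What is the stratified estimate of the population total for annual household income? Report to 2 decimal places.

1671700003.06

Population total = Σ Nₕ·x̄ₕ (each stratum's size times its mean).
5492·84000.28 + 3997·87873.90 + 4580·98959.90 + 5500·73800.39 = 461329537.76 + 351231978.3 + 453236342 + 405902145 = 1671700003.06.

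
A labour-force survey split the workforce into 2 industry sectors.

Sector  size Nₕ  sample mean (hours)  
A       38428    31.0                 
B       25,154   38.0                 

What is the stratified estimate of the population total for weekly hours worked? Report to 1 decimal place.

2147120.0

A: 38428·31.0 = 1191268
B: 25154·38.0 = 955852
τ̂ = Σ Nₕx̄ₕ = 2147120.0.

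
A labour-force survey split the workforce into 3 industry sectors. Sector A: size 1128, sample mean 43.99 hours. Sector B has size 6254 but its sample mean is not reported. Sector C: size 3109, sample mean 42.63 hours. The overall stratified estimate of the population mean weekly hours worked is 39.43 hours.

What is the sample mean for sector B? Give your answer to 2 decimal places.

N = 1128 + 6254 + 3109 = 10491.
Overall total = μ·N = 39.43·10491 = 413660.13.
Subtract the known strata: 1128·43.99 + 3109·42.63 = 182157.39.
Remaining total for sector B: 413660.13 − 182157.39 = 231502.74.
Divide by its size: 231502.74 / 6254 = 37.0167... → 37.02.

37.02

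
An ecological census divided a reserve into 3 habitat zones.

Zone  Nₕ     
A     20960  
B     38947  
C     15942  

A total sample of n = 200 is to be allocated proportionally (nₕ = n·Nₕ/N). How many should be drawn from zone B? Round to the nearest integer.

103

Share of zone B = 38947/75849 = 0.51348.
Allocate 200 × 0.51348 = 102.696... → 103.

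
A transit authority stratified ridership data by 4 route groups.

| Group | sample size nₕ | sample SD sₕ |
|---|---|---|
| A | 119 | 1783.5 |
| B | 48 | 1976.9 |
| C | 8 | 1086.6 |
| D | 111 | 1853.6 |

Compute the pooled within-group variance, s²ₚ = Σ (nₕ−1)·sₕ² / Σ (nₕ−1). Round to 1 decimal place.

3351885.6

Degrees of freedom: 118 + 47 + 7 + 110 = 282.
Σ(nₕ−1)sₕ² = 118·3180872.25 + 47·3908133.61 + 7·1180699.56 + 110·3435832.96 = 945231727.69.
s²ₚ = 945231727.69 / 282 = 3351885.559... → 3351885.6.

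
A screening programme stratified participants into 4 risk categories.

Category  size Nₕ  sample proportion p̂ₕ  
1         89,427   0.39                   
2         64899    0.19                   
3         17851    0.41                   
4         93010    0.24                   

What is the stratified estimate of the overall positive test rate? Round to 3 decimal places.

Wₕ = Nₕ/N with N = 265187: 0.3372, 0.2447, 0.0673, 0.3507.
p̂_st = 0.3372·0.39 + 0.2447·0.19 + 0.0673·0.41 + 0.3507·0.24 ≈ 0.28979... → 0.290.

0.290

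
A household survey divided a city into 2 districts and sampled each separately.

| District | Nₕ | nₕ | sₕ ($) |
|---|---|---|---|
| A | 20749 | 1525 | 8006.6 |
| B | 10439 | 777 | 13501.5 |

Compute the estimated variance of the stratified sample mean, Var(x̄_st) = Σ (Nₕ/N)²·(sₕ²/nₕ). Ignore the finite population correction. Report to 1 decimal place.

N = 31188; Wₕ = Nₕ/N.
district A: (20749/31188)²·8006.6²/1525 = 18605.6870
district B: (10439/31188)²·13501.5²/777 = 26283.6555
Sum = 44889.3426 → 44889.3.

44889.3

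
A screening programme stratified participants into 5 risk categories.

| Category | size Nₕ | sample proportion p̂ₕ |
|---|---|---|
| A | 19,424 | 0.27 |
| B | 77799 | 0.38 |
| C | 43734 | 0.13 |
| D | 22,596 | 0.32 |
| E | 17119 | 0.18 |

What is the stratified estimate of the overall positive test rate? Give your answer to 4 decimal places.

N = 19424 + 77799 + 43734 + 22596 + 17119 = 180672.
Overall proportion = Σ (Nₕ/N)·p̂ₕ.
Σ Nₕp̂ₕ = 5244.48 + 29563.62 + 5685.42 + 7230.72 + 3081.42 = 50805.66.
50805.66 / 180672 = 0.281204... → 0.2812.

0.2812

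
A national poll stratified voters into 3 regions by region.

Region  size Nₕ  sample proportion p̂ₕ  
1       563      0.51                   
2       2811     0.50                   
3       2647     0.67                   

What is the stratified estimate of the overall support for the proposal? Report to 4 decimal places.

N = 563 + 2811 + 2647 = 6021.
Overall proportion = Σ (Nₕ/N)·p̂ₕ.
Σ Nₕp̂ₕ = 287.13 + 1405.5 + 1773.49 = 3466.12.
3466.12 / 6021 = 0.575672... → 0.5757.

0.5757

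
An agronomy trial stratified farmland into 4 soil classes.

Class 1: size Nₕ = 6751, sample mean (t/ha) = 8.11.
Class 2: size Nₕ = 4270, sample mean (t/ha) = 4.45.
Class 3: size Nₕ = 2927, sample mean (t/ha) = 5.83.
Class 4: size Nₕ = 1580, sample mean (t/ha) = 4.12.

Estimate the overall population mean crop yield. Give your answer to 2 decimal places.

N = 15528; weights Wₕ = Nₕ/N = (0.4348, 0.2750, 0.1885, 0.1018).
x̄_st = Σ Wₕ·x̄ₕ = 0.4348·8.11 + 0.2750·4.45 + 0.1885·5.83 + 0.1018·4.12 ≈ 6.2678...
→ 6.27.

6.27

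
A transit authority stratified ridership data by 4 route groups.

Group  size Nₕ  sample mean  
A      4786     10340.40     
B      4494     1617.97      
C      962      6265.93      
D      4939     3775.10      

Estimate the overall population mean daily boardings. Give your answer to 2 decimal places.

N = 15181; weights Wₕ = Nₕ/N = (0.3153, 0.2960, 0.0634, 0.3253).
x̄_st = Σ Wₕ·x̄ₕ = 0.3153·10340.40 + 0.2960·1617.97 + 0.0634·6265.93 + 0.3253·3775.10 ≈ 5364.1628...
→ 5364.16.

5364.16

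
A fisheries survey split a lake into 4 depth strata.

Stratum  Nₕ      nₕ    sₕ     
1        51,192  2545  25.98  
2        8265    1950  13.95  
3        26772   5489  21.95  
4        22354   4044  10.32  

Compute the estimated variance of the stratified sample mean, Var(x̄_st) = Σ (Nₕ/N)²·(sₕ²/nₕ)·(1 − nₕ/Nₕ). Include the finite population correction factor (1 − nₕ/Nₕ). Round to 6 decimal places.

0.061616

N = 108583; Wₕ = Nₕ/N.
stratum 1: (51192/108583)²·25.98²/2545·(1 − 2545/51192) = 0.056017664
stratum 2: (8265/108583)²·13.95²/1950·(1 − 1950/8265) = 0.000441780
stratum 3: (26772/108583)²·21.95²/5489·(1 − 5489/26772) = 0.004241953
stratum 4: (22354/108583)²·10.32²/4044·(1 − 4044/22354) = 0.000914257
Sum = 0.061615654 → 0.061616.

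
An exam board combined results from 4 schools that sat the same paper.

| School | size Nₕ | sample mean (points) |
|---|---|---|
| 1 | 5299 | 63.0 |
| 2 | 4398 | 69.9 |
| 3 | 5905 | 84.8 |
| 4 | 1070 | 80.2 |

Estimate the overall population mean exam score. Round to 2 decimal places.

73.65

x̄_st = (Σ Nₕx̄ₕ) / (Σ Nₕ) = (5299·63.0 + 4398·69.9 + 5905·84.8 + 1070·80.2) / 16672
= 1227815.2 / 16672 = 73.6453... → 73.65.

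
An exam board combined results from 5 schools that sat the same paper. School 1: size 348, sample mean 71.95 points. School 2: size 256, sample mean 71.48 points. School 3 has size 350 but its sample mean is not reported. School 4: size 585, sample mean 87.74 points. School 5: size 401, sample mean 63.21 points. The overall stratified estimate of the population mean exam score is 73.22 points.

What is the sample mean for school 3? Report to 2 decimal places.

Σ Nₕx̄ₕ = N·μ, so 350·x̄_3 = 1940·73.22 − (348·71.95 + 256·71.48 + 585·87.74 + 401·63.21).
= 142046.8 − 120012.59 = 22034.21.
x̄_3 = 22034.21 / 350 = 62.9549... → 62.95.

62.95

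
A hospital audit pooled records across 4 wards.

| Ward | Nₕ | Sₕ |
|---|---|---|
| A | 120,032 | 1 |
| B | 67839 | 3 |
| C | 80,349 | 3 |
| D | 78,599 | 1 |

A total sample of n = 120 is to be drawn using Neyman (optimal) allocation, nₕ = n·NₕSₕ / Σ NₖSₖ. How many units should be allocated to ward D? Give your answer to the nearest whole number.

15

Σ NₕSₕ = 120032·1 + 67839·3 + 80349·3 + 78599·1 = 643195.
Share for D: 78599/643195 = 0.12220.
n_D = 120 × 0.12220 = 14.664... → 15.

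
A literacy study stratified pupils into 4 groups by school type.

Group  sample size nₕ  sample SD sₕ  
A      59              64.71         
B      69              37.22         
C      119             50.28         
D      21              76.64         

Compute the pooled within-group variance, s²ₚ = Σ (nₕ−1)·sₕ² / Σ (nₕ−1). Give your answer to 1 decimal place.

2851.7

Degrees of freedom: 58 + 68 + 118 + 20 = 264.
Σ(nₕ−1)sₕ² = 58·4187.3841 + 68·1385.3284 + 118·2528.0784 + 20·5873.6896 = 752857.6522.
s²ₚ = 752857.6522 / 264 = 2851.734... → 2851.7.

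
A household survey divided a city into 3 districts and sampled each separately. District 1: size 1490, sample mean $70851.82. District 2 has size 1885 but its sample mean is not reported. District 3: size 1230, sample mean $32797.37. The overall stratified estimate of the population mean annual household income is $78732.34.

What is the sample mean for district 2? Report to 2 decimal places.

114934.99

N = 1490 + 1885 + 1230 = 4605.
Overall total = μ·N = 78732.34·4605 = 362562425.7.
Subtract the known strata: 1490·70851.82 + 1230·32797.37 = 145909976.9.
Remaining total for district 2: 362562425.7 − 145909976.9 = 216652448.8.
Divide by its size: 216652448.8 / 1885 = 114934.9861... → 114934.99.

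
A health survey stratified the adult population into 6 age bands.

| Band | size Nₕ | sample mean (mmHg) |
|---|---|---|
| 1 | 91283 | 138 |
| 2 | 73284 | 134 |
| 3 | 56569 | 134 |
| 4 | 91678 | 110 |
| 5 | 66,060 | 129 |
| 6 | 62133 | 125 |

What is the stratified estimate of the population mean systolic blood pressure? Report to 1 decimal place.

127.8

N = 441007; weights Wₕ = Nₕ/N = (0.2070, 0.1662, 0.1283, 0.2079, 0.1498, 0.1409).
x̄_st = Σ Wₕ·x̄ₕ = 0.2070·138 + 0.1662·134 + 0.1283·134 + 0.2079·110 + 0.1498·129 + 0.1409·125 ≈ 127.822...
→ 127.8.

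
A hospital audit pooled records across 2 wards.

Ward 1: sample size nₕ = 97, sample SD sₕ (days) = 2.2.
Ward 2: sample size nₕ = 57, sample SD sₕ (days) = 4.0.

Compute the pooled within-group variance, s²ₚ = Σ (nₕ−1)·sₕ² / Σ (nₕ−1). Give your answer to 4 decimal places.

Degrees of freedom: 96 + 56 = 152.
Σ(nₕ−1)sₕ² = 96·4.84 + 56·16 = 1360.64.
s²ₚ = 1360.64 / 152 = 8.951579... → 8.9516.

8.9516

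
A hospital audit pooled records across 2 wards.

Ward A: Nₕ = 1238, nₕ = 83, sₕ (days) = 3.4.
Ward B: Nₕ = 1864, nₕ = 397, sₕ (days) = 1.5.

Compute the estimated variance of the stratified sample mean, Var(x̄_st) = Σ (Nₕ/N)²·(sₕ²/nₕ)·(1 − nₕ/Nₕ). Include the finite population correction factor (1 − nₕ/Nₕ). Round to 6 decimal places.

0.022307

N = 3102; Wₕ = Nₕ/N.
ward A: (1238/3102)²·3.4²/83·(1 − 83/1238) = 0.020696589
ward B: (1864/3102)²·1.5²/397·(1 − 397/1864) = 0.001610588
Sum = 0.022307177 → 0.022307.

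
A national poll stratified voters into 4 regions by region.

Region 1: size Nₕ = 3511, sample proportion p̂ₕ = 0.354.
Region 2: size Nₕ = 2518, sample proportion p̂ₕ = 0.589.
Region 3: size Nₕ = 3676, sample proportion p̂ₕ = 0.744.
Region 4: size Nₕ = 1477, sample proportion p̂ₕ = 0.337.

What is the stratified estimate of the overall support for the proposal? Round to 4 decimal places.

N = 3511 + 2518 + 3676 + 1477 = 11182.
Overall proportion = Σ (Nₕ/N)·p̂ₕ.
Σ Nₕp̂ₕ = 1242.894 + 1483.102 + 2734.944 + 497.749 = 5958.689.
5958.689 / 11182 = 0.532882... → 0.5329.

0.5329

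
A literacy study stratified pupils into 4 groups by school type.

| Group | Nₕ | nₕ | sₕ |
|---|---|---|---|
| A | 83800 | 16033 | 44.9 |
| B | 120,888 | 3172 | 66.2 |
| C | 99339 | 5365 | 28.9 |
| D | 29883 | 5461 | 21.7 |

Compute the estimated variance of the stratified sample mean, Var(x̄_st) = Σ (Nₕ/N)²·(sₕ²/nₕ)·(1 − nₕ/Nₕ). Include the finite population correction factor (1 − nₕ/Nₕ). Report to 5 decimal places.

0.19634

N = 333910; Wₕ = Nₕ/N.
group A: (83800/333910)²·44.9²/16033·(1 − 16033/83800) = 0.00640444
group B: (120888/333910)²·66.2²/3172·(1 − 3172/120888) = 0.17633667
group C: (99339/333910)²·28.9²/5365·(1 − 5365/99339) = 0.01303451
group D: (29883/333910)²·21.7²/5461·(1 − 5461/29883) = 0.00056441
Sum = 0.19634003 → 0.19634.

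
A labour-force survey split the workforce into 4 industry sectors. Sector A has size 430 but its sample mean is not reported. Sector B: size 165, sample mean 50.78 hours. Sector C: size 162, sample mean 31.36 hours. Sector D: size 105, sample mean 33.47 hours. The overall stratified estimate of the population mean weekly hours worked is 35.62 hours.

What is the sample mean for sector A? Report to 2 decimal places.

N = 430 + 165 + 162 + 105 = 862.
Overall total = μ·N = 35.62·862 = 30704.44.
Subtract the known strata: 165·50.78 + 162·31.36 + 105·33.47 = 16973.37.
Remaining total for sector A: 30704.44 − 16973.37 = 13731.07.
Divide by its size: 13731.07 / 430 = 31.9327... → 31.93.

31.93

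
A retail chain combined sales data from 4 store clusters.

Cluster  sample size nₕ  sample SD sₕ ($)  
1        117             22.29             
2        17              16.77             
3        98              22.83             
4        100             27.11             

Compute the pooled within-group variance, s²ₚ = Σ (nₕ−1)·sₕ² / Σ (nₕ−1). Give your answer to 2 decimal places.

1: (117−1)·22.29² = 116·496.8441 = 57633.9156
2: (17−1)·16.77² = 16·281.2329 = 4499.7264
3: (98−1)·22.83² = 97·521.2089 = 50557.2633
4: (100−1)·27.11² = 99·734.9521 = 72760.2579
Numerator = 185451.1632; denominator = Σ(nₕ−1) = 328.
s²ₚ = 185451.1632/328 = 565.3999... → 565.40.

565.40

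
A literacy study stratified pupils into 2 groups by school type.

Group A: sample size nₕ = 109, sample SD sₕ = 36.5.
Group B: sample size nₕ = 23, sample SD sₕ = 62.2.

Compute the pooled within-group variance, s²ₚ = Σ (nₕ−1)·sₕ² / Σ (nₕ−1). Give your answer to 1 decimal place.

1761.5

Degrees of freedom: 108 + 22 = 130.
Σ(nₕ−1)sₕ² = 108·1332.25 + 22·3868.84 = 228997.48.
s²ₚ = 228997.48 / 130 = 1761.519... → 1761.5.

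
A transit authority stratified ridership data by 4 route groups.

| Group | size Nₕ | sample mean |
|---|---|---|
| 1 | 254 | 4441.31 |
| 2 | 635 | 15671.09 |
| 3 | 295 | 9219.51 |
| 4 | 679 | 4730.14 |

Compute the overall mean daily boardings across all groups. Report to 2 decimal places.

x̄_st = (Σ Nₕx̄ₕ) / (Σ Nₕ) = (254·4441.31 + 635·15671.09 + 295·9219.51 + 679·4730.14) / 1863
= 17010755.4 / 1863 = 9130.8403... → 9130.84.

9130.84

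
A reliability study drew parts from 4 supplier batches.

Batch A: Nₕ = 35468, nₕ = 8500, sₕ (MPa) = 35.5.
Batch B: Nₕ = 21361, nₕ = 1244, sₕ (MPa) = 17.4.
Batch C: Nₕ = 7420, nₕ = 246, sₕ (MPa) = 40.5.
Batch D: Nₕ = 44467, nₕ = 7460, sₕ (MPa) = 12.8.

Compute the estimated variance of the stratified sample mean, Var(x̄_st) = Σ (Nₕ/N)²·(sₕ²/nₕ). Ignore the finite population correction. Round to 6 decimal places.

N = 108716; Wₕ = Nₕ/N.
batch A: (35468/108716)²·35.5²/8500 = 0.015780627
batch B: (21361/108716)²·17.4²/1244 = 0.009395813
batch C: (7420/108716)²·40.5²/246 = 0.031059597
batch D: (44467/108716)²·12.8²/7460 = 0.003674260
Sum = 0.059910296 → 0.059910.

0.059910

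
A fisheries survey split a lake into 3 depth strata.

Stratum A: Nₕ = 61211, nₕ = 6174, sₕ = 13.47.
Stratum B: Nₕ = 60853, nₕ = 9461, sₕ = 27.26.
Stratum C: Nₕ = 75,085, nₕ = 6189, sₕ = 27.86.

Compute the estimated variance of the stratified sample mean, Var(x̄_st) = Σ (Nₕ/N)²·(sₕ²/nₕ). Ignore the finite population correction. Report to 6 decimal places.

0.028507

N = 197149; Wₕ = Nₕ/N.
stratum A: (61211/197149)²·13.47²/6174 = 0.002832946
stratum B: (60853/197149)²·27.26²/9461 = 0.007483237
stratum C: (75085/197149)²·27.86²/6189 = 0.018191100
Sum = 0.028507283 → 0.028507.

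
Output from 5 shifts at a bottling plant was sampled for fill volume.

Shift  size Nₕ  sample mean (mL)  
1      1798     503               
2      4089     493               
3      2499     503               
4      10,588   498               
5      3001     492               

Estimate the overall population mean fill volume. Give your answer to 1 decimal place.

497.2

N = 1798 + 4089 + 2499 + 10588 + 3001 = 21975.
The stratified mean weights each stratum mean by its population share Nₕ/N.
Σ Nₕx̄ₕ = 1798·503 + 4089·493 + 2499·503 + 10588·498 + 3001·492 = 904394 + 2015877 + 1256997 + 5272824 + 1476492 = 10926584.
Divide by N: 10926584 / 21975 = 497.228... → 497.2.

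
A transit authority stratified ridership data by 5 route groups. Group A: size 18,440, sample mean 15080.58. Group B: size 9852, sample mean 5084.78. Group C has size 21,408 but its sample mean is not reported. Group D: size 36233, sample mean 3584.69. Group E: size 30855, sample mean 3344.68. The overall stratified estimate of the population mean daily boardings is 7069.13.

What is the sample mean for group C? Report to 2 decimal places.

12346.98

N = 18440 + 9852 + 21408 + 36233 + 30855 = 116788.
Overall total = μ·N = 7069.13·116788 = 825589554.44.
Subtract the known strata: 18440·15080.58 + 9852·5084.78 + 36233·3584.69 + 30855·3344.68 = 561265321.93.
Remaining total for group C: 825589554.44 − 561265321.93 = 264324232.51.
Divide by its size: 264324232.51 / 21408 = 12346.9840... → 12346.98.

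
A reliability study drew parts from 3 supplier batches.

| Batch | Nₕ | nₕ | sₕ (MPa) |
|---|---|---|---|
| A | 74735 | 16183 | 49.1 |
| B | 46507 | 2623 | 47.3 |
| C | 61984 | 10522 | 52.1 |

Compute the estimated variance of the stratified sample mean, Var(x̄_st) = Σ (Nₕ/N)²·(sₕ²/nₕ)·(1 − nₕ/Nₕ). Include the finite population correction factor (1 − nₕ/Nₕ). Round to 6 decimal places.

0.095782

N = 183226. Term for each stratum: Wₕ²sₕ²/nₕ·(1−nₕ/Nₕ).
Var(x̄_st) = 0.019417599 + 0.051853052 + 0.024511462 = 0.095782112 → 0.095782.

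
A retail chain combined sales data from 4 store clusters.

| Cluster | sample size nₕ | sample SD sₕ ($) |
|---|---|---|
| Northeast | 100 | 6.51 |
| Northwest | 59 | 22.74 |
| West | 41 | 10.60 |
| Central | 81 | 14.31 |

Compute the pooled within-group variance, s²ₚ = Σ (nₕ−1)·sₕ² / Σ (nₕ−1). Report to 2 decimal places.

198.79

Northeast: (100−1)·6.51² = 99·42.3801 = 4195.6299
Northwest: (59−1)·22.74² = 58·517.1076 = 29992.2408
West: (41−1)·10.60² = 40·112.36 = 4494.4
Central: (81−1)·14.31² = 80·204.7761 = 16382.088
Numerator = 55064.3587; denominator = Σ(nₕ−1) = 277.
s²ₚ = 55064.3587/277 = 198.7883... → 198.79.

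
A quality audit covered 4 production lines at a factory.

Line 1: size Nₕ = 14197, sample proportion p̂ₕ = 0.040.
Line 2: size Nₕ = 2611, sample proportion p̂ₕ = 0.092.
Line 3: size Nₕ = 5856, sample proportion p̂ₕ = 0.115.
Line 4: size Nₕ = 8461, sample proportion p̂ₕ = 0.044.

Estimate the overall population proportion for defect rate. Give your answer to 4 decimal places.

0.0596

N = 14197 + 2611 + 5856 + 8461 = 31125.
Overall proportion = Σ (Nₕ/N)·p̂ₕ.
Σ Nₕp̂ₕ = 567.88 + 240.212 + 673.44 + 372.284 = 1853.816.
1853.816 / 31125 = 0.059560... → 0.0596.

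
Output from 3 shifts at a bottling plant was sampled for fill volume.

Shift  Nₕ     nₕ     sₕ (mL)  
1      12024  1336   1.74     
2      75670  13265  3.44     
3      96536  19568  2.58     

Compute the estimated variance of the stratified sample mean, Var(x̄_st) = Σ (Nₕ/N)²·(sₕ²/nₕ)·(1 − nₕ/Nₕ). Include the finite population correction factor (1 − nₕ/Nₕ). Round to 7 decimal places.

0.0002072

N = 184230; Wₕ = Nₕ/N.
shift 1: (12024/184230)²·1.74²/1336·(1 − 1336/12024) = 0.0000085806
shift 2: (75670/184230)²·3.44²/13265·(1 − 13265/75670) = 0.0001241172
shift 3: (96536/184230)²·2.58²/19568·(1 − 19568/96536) = 0.0000744684
Sum = 0.0002071662 → 0.0002072.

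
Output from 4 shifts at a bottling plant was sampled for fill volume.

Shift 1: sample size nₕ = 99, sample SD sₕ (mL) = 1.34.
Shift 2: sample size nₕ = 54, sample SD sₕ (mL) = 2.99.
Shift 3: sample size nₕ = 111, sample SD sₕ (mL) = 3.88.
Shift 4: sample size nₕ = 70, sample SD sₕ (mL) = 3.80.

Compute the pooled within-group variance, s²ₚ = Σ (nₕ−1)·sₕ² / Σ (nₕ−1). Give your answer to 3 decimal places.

Degrees of freedom: 98 + 53 + 110 + 69 = 330.
Σ(nₕ−1)sₕ² = 98·1.7956 + 53·8.9401 + 110·15.0544 + 69·14.44 = 3302.1381.
s²ₚ = 3302.1381 / 330 = 10.00648... → 10.006.

10.006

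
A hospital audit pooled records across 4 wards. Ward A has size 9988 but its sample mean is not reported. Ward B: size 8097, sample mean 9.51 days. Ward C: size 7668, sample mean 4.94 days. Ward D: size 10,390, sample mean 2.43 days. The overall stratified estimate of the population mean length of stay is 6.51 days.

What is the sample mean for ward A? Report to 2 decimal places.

9.53

Σ Nₕx̄ₕ = N·μ, so 9988·x̄_A = 36143·6.51 − (8097·9.51 + 7668·4.94 + 10390·2.43).
= 235290.93 − 140130.09 = 95160.84.
x̄_A = 95160.84 / 9988 = 9.5275... → 9.53.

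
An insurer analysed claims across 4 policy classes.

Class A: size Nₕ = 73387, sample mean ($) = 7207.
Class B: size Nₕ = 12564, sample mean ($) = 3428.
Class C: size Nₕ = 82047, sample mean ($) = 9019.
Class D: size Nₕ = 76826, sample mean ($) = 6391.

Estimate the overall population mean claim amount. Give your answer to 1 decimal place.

N = 73387 + 12564 + 82047 + 76826 = 244824.
The stratified mean weights each stratum mean by its population share Nₕ/N.
Σ Nₕx̄ₕ = 73387·7207 + 12564·3428 + 82047·9019 + 76826·6391 = 528900109 + 43069392 + 739981893 + 490994966 = 1802946360.
Divide by N: 1802946360 / 244824 = 7364.255... → 7364.3.

7364.3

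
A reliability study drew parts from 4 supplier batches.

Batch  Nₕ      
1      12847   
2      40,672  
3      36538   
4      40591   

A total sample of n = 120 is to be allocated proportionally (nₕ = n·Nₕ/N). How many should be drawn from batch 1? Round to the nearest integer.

N = 12847 + 40672 + 36538 + 40591 = 130648.
n_1 = 120·12847/130648 = 11.800... → 12.

12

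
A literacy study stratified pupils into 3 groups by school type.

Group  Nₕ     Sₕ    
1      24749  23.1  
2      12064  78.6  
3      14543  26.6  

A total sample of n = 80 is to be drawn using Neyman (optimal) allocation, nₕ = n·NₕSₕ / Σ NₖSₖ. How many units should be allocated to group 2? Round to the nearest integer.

Σ NₕSₕ = 24749·23.1 + 12064·78.6 + 14543·26.6 = 1906776.1.
Share for 2: 948230.4/1906776.1 = 0.49730.
n_2 = 80 × 0.49730 = 39.784... → 40.

40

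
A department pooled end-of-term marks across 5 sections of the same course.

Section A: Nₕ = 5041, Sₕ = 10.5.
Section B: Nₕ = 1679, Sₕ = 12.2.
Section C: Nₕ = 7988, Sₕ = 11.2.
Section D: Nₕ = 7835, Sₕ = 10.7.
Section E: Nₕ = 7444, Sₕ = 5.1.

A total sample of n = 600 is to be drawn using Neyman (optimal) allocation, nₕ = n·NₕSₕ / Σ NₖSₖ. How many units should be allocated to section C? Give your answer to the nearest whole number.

Σ NₕSₕ = 5041·10.5 + 1679·12.2 + 7988·11.2 + 7835·10.7 + 7444·5.1 = 284678.8.
Share for C: 89465.6/284678.8 = 0.31427.
n_C = 600 × 0.31427 = 188.561... → 189.

189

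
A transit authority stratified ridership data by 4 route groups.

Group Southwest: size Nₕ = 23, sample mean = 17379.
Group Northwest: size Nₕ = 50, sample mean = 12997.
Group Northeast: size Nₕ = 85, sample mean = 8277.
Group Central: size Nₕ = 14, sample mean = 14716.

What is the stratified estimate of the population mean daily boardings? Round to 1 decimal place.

11390.3

N = 172; weights Wₕ = Nₕ/N = (0.1337, 0.2907, 0.4942, 0.0814).
x̄_st = Σ Wₕ·x̄ₕ = 0.1337·17379 + 0.2907·12997 + 0.4942·8277 + 0.0814·14716 ≈ 11390.326...
→ 11390.3.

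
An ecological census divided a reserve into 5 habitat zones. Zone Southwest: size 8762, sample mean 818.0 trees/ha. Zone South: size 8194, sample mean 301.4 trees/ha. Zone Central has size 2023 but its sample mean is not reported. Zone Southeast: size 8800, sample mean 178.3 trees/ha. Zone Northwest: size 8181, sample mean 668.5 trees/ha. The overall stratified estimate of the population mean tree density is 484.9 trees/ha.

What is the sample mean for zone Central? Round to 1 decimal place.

376.7

Σ Nₕx̄ₕ = N·μ, so 2023·x̄_Central = 35960·484.9 − (8762·818.0 + 8194·301.4 + 8800·178.3 + 8181·668.5).
= 17437004 − 16675026.1 = 761977.9.
x̄_Central = 761977.9 / 2023 = 376.657... → 376.7.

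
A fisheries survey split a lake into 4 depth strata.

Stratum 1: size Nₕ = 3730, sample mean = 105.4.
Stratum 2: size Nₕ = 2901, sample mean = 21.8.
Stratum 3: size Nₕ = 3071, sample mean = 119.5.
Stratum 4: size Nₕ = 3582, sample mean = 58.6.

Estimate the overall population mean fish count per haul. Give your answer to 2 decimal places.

77.78

N = 13284; weights Wₕ = Nₕ/N = (0.2808, 0.2184, 0.2312, 0.2696).
x̄_st = Σ Wₕ·x̄ₕ = 0.2808·105.4 + 0.2184·21.8 + 0.2312·119.5 + 0.2696·58.6 ≈ 77.7833...
→ 77.78.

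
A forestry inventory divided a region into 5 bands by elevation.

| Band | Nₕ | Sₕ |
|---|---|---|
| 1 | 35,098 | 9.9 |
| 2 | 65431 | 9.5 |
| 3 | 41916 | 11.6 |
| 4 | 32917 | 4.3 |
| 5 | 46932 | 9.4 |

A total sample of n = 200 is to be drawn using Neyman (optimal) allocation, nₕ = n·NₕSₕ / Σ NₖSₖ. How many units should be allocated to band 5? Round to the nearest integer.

43

1: NₕSₕ = 35098·9.9 = 347470.2
2: NₕSₕ = 65431·9.5 = 621594.5
3: NₕSₕ = 41916·11.6 = 486225.6
4: NₕSₕ = 32917·4.3 = 141543.1
5: NₕSₕ = 46932·9.4 = 441160.8
Σ NₕSₕ = 2037994.2.
n_5 = 200·441160.8/2037994.2 = 43.294... → 43.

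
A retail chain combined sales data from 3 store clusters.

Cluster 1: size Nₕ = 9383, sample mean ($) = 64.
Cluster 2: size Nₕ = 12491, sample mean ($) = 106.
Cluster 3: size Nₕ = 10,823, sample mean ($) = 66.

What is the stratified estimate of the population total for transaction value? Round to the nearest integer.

2638876

Population total = Σ Nₕ·x̄ₕ (each stratum's size times its mean).
9383·64 + 12491·106 + 10823·66 = 600512 + 1324046 + 714318 = 2638876.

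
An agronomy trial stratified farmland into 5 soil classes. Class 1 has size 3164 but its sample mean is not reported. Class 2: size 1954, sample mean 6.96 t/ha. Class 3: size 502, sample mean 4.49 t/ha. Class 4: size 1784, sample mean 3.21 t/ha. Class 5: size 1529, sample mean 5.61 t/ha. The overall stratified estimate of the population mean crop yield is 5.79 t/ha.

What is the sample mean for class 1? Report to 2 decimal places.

Σ Nₕx̄ₕ = N·μ, so 3164·x̄_1 = 8933·5.79 − (1954·6.96 + 502·4.49 + 1784·3.21 + 1529·5.61).
= 51722.07 − 30158.15 = 21563.92.
x̄_1 = 21563.92 / 3164 = 6.8154... → 6.82.

6.82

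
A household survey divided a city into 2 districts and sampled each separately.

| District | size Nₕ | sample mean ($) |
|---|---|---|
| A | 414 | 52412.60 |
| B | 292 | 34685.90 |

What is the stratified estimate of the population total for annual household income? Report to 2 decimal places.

31827099.20

A: 414·52412.60 = 21698816.4
B: 292·34685.90 = 10128282.8
τ̂ = Σ Nₕx̄ₕ = 31827099.20.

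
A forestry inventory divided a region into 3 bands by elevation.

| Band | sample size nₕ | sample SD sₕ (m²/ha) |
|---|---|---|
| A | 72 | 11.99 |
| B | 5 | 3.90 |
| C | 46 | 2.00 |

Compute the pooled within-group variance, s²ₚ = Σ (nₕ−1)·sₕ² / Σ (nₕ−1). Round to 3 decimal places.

A: (72−1)·11.99² = 71·143.7601 = 10206.9671
B: (5−1)·3.90² = 4·15.21 = 60.84
C: (46−1)·2.00² = 45·4 = 180
Numerator = 10447.8071; denominator = Σ(nₕ−1) = 120.
s²ₚ = 10447.8071/120 = 87.06506... → 87.065.

87.065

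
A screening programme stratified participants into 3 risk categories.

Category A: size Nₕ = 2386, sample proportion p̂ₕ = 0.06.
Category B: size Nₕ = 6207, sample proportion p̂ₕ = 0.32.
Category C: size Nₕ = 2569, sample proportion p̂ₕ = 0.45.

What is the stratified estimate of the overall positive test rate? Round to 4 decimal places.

0.2943

Wₕ = Nₕ/N with N = 11162: 0.2138, 0.5561, 0.2302.
p̂_st = 0.2138·0.06 + 0.5561·0.32 + 0.2302·0.45 ≈ 0.294342... → 0.2943.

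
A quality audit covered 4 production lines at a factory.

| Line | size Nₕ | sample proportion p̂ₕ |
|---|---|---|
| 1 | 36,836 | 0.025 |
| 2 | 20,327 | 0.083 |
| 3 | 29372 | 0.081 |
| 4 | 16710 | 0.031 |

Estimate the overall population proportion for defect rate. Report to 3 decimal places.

Wₕ = Nₕ/N with N = 103245: 0.3568, 0.1969, 0.2845, 0.1618.
p̂_st = 0.3568·0.025 + 0.1969·0.083 + 0.2845·0.081 + 0.1618·0.031 ≈ 0.05332... → 0.053.

0.053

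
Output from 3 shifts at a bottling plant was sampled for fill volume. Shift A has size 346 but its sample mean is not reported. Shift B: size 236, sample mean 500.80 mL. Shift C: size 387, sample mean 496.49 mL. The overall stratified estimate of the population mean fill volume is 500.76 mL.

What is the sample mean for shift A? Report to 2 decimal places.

505.51

N = 346 + 236 + 387 = 969.
Overall total = μ·N = 500.76·969 = 485236.44.
Subtract the known strata: 236·500.80 + 387·496.49 = 310330.43.
Remaining total for shift A: 485236.44 − 310330.43 = 174906.01.
Divide by its size: 174906.01 / 346 = 505.5087... → 505.51.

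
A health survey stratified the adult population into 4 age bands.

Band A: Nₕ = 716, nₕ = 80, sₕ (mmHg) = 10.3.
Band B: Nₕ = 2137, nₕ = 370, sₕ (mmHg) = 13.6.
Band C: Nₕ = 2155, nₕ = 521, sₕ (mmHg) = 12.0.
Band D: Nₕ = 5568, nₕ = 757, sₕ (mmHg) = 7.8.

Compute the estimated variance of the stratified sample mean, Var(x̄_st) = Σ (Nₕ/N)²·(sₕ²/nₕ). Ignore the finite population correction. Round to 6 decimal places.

0.060240

N = 10576. Term for each stratum: Wₕ²sₕ²/nₕ.
Var(x̄_st) = 0.006078097 + 0.020409965 + 0.011475627 + 0.022276599 = 0.060240288 → 0.060240.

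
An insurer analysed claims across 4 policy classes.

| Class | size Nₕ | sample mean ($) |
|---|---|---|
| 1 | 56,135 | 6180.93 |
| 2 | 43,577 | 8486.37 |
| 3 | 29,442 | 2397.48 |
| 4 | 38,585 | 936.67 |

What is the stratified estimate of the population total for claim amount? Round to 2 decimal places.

Population total = Σ Nₕ·x̄ₕ (each stratum's size times its mean).
56135·6180.93 + 43577·8486.37 + 29442·2397.48 + 38585·936.67 = 346966505.55 + 369810545.49 + 70586606.16 + 36141411.95 = 823505069.15.

823505069.15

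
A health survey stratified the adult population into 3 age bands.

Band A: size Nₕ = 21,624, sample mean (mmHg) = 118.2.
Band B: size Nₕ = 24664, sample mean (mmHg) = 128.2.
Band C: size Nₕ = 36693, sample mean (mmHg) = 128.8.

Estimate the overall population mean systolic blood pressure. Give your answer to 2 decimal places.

125.86

x̄_st = (Σ Nₕx̄ₕ) / (Σ Nₕ) = (21624·118.2 + 24664·128.2 + 36693·128.8) / 82981
= 10443940 / 82981 = 125.8594... → 125.86.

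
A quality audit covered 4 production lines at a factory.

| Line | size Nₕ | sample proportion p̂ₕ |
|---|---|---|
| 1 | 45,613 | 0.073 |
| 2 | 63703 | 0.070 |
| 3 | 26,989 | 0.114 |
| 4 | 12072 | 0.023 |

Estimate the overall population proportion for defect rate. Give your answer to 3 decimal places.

N = 45613 + 63703 + 26989 + 12072 = 148377.
Overall proportion = Σ (Nₕ/N)·p̂ₕ.
Σ Nₕp̂ₕ = 3329.749 + 4459.21 + 3076.746 + 277.656 = 11143.361.
11143.361 / 148377 = 0.07510... → 0.075.

0.075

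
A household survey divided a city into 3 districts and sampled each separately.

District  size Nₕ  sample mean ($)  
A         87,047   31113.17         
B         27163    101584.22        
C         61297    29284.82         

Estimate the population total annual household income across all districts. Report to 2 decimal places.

7262711888.39

A: 87047·31113.17 = 2708308108.99
B: 27163·101584.22 = 2759332167.86
C: 61297·29284.82 = 1795071611.54
τ̂ = Σ Nₕx̄ₕ = 7262711888.39.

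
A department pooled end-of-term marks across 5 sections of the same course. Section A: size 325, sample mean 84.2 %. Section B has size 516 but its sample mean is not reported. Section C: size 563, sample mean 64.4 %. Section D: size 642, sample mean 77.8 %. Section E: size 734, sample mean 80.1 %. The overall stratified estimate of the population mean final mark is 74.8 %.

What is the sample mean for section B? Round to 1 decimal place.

69.0

N = 325 + 516 + 563 + 642 + 734 = 2780.
Overall total = μ·N = 74.8·2780 = 207944.
Subtract the known strata: 325·84.2 + 563·64.4 + 642·77.8 + 734·80.1 = 172363.2.
Remaining total for section B: 207944 − 172363.2 = 35580.8.
Divide by its size: 35580.8 / 516 = 68.955... → 69.0.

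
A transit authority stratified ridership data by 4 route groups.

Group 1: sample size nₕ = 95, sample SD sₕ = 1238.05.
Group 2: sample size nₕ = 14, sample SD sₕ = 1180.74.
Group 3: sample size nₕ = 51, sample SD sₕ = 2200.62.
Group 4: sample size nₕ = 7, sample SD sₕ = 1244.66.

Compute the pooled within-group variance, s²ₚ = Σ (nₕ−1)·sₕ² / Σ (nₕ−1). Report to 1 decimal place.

1: (95−1)·1238.05² = 94·1532767.8025 = 144080173.435
2: (14−1)·1180.74² = 13·1394146.9476 = 18123910.3188
3: (51−1)·2200.62² = 50·4842728.3844 = 242136419.22
4: (7−1)·1244.66² = 6·1549178.5156 = 9295071.0936
Numerator = 413635574.0674; denominator = Σ(nₕ−1) = 163.
s²ₚ = 413635574.0674/163 = 2537641.559... → 2537641.6.

2537641.6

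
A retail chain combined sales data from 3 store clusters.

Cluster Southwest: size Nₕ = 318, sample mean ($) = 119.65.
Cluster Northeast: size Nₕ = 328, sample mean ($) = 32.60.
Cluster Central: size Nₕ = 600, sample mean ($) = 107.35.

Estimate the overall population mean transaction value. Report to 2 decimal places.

90.81

N = 318 + 328 + 600 = 1246.
The stratified mean weights each stratum mean by its population share Nₕ/N.
Σ Nₕx̄ₕ = 318·119.65 + 328·32.60 + 600·107.35 = 38048.7 + 10692.8 + 64410 = 113151.5.
Divide by N: 113151.5 / 1246 = 90.8118... → 90.81.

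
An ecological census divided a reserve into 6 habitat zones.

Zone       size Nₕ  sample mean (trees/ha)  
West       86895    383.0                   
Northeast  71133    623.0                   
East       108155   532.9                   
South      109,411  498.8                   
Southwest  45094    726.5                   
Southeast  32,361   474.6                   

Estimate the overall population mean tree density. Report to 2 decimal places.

N = 86895 + 71133 + 108155 + 109411 + 45094 + 32361 = 453049.
The stratified mean weights each stratum mean by its population share Nₕ/N.
Σ Nₕx̄ₕ = 86895·383.0 + 71133·623.0 + 108155·532.9 + 109411·498.8 + 45094·726.5 + 32361·474.6 = 33280785 + 44315859 + 57635799.5 + 54574206.8 + 32760791 + 15358530.6 = 237925971.9.
Divide by N: 237925971.9 / 453049 = 525.1661... → 525.17.

525.17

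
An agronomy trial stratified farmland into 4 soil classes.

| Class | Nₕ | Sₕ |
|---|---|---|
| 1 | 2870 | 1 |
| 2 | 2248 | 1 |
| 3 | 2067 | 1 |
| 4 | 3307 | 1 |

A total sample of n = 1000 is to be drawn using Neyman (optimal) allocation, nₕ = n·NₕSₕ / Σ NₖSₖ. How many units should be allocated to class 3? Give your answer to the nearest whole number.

Σ NₕSₕ = 2870·1 + 2248·1 + 2067·1 + 3307·1 = 10492.
Share for 3: 2067/10492 = 0.19701.
n_3 = 1000 × 0.19701 = 197.007... → 197.

197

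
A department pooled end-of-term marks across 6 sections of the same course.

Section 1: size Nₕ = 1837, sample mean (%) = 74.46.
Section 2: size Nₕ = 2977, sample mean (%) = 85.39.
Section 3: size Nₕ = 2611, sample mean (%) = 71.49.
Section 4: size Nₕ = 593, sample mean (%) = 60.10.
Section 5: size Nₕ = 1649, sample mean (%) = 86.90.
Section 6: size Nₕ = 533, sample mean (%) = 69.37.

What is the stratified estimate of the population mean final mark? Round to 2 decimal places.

77.80

x̄_st = (Σ Nₕx̄ₕ) / (Σ Nₕ) = (1837·74.46 + 2977·85.39 + 2611·71.49 + 593·60.10 + 1649·86.90 + 533·69.37) / 10200
= 793561.05 / 10200 = 77.8001... → 77.80.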